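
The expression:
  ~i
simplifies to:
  ~i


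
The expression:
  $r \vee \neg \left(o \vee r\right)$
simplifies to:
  $r \vee \neg o$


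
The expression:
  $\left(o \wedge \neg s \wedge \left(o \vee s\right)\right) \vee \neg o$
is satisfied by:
  {s: False, o: False}
  {o: True, s: False}
  {s: True, o: False}


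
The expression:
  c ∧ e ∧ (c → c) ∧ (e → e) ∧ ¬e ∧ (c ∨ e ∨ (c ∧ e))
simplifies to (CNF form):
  False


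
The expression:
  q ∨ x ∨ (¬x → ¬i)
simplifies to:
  q ∨ x ∨ ¬i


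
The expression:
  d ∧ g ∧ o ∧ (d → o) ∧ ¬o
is never true.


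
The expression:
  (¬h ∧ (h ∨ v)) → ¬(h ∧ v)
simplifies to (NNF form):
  True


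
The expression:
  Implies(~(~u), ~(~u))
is always true.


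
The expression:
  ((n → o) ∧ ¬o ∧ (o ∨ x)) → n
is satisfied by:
  {n: True, o: True, x: False}
  {n: True, o: False, x: False}
  {o: True, n: False, x: False}
  {n: False, o: False, x: False}
  {n: True, x: True, o: True}
  {n: True, x: True, o: False}
  {x: True, o: True, n: False}


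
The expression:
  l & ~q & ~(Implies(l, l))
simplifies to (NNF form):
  False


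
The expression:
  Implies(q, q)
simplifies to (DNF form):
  True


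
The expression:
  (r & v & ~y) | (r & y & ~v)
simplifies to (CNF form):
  r & (v | y) & (~v | ~y)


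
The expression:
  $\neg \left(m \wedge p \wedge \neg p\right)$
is always true.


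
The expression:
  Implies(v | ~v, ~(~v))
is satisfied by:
  {v: True}


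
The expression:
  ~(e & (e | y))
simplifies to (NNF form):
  ~e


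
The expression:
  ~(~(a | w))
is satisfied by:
  {a: True, w: True}
  {a: True, w: False}
  {w: True, a: False}


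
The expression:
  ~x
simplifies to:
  ~x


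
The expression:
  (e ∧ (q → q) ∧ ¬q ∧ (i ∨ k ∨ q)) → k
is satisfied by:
  {q: True, k: True, e: False, i: False}
  {q: True, e: False, k: False, i: False}
  {k: True, q: False, e: False, i: False}
  {q: False, e: False, k: False, i: False}
  {i: True, q: True, k: True, e: False}
  {i: True, q: True, e: False, k: False}
  {i: True, k: True, q: False, e: False}
  {i: True, q: False, e: False, k: False}
  {q: True, e: True, k: True, i: False}
  {q: True, e: True, i: False, k: False}
  {e: True, k: True, i: False, q: False}
  {e: True, i: False, k: False, q: False}
  {q: True, e: True, i: True, k: True}
  {q: True, e: True, i: True, k: False}
  {e: True, i: True, k: True, q: False}


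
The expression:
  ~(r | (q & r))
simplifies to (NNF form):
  ~r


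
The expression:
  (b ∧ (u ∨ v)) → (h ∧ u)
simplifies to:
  (h ∧ u) ∨ (¬u ∧ ¬v) ∨ ¬b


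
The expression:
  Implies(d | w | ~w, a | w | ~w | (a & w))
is always true.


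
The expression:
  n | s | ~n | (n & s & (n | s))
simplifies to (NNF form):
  True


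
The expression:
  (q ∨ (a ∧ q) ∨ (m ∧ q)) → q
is always true.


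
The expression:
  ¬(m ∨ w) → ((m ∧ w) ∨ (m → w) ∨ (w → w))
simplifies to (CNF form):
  True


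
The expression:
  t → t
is always true.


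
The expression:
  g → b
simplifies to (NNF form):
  b ∨ ¬g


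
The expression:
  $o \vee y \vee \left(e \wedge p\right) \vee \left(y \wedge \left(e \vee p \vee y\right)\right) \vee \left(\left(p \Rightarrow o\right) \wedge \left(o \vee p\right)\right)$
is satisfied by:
  {y: True, o: True, p: True, e: True}
  {y: True, o: True, p: True, e: False}
  {y: True, o: True, e: True, p: False}
  {y: True, o: True, e: False, p: False}
  {y: True, p: True, e: True, o: False}
  {y: True, p: True, e: False, o: False}
  {y: True, p: False, e: True, o: False}
  {y: True, p: False, e: False, o: False}
  {o: True, p: True, e: True, y: False}
  {o: True, p: True, e: False, y: False}
  {o: True, e: True, p: False, y: False}
  {o: True, e: False, p: False, y: False}
  {p: True, e: True, o: False, y: False}


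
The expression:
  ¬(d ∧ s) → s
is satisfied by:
  {s: True}


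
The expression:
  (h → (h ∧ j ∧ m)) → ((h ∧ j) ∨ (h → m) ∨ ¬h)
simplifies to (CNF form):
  True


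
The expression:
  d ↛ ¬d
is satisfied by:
  {d: True}


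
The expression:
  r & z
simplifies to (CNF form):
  r & z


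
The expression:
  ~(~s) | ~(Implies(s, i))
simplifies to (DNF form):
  s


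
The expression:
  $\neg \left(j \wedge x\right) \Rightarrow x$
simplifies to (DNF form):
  $x$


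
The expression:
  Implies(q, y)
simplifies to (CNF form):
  y | ~q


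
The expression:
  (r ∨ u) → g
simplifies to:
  g ∨ (¬r ∧ ¬u)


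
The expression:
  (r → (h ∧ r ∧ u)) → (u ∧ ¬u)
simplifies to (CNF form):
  r ∧ (¬h ∨ ¬u)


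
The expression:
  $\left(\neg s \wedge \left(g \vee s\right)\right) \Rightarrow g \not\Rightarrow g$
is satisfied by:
  {s: True, g: False}
  {g: False, s: False}
  {g: True, s: True}


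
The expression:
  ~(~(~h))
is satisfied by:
  {h: False}


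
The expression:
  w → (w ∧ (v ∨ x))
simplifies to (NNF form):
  v ∨ x ∨ ¬w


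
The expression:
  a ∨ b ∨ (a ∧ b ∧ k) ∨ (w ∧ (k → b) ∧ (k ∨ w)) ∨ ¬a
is always true.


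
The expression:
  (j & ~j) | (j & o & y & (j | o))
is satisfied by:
  {j: True, o: True, y: True}


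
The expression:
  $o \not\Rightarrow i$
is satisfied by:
  {o: True, i: False}


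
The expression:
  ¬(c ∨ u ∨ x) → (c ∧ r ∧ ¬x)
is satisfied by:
  {x: True, c: True, u: True}
  {x: True, c: True, u: False}
  {x: True, u: True, c: False}
  {x: True, u: False, c: False}
  {c: True, u: True, x: False}
  {c: True, u: False, x: False}
  {u: True, c: False, x: False}


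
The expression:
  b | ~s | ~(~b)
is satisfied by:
  {b: True, s: False}
  {s: False, b: False}
  {s: True, b: True}


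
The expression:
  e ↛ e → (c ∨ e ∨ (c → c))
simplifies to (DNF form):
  True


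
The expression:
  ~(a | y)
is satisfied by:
  {y: False, a: False}


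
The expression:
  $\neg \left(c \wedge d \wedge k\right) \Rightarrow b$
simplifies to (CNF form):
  $\left(b \vee c\right) \wedge \left(b \vee d\right) \wedge \left(b \vee k\right)$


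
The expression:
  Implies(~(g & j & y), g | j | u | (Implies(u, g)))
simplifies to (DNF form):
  True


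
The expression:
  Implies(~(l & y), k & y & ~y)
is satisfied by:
  {y: True, l: True}


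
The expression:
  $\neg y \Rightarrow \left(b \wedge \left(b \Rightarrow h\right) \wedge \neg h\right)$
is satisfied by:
  {y: True}


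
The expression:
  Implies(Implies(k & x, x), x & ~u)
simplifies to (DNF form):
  x & ~u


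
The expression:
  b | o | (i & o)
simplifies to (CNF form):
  b | o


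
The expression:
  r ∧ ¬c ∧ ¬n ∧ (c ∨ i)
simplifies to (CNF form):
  i ∧ r ∧ ¬c ∧ ¬n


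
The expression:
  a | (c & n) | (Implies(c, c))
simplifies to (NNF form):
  True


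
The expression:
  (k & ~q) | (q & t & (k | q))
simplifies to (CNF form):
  (k | q) & (k | t) & (q | ~q) & (t | ~q)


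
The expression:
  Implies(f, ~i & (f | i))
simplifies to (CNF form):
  ~f | ~i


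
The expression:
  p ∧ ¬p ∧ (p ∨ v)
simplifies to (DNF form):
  False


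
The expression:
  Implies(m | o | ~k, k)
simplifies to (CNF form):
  k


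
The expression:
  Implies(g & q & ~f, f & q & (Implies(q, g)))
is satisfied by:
  {f: True, q: False, g: False}
  {f: False, q: False, g: False}
  {g: True, f: True, q: False}
  {g: True, f: False, q: False}
  {q: True, f: True, g: False}
  {q: True, f: False, g: False}
  {q: True, g: True, f: True}


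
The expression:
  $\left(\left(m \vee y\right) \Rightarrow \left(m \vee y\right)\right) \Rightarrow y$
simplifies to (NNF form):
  $y$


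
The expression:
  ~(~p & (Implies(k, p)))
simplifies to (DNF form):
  k | p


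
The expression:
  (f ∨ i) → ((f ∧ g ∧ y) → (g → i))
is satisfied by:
  {i: True, g: False, y: False, f: False}
  {f: False, g: False, i: False, y: False}
  {f: True, i: True, g: False, y: False}
  {f: True, g: False, i: False, y: False}
  {y: True, i: True, f: False, g: False}
  {y: True, f: False, g: False, i: False}
  {y: True, f: True, i: True, g: False}
  {y: True, f: True, g: False, i: False}
  {i: True, g: True, y: False, f: False}
  {g: True, y: False, i: False, f: False}
  {f: True, g: True, i: True, y: False}
  {f: True, g: True, y: False, i: False}
  {i: True, g: True, y: True, f: False}
  {g: True, y: True, f: False, i: False}
  {f: True, g: True, y: True, i: True}


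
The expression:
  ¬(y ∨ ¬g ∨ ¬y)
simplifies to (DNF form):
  False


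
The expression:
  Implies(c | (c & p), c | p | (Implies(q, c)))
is always true.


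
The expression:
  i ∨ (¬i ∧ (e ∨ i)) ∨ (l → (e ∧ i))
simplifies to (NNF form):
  e ∨ i ∨ ¬l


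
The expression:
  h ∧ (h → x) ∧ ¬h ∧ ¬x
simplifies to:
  False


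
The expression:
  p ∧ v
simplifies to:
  p ∧ v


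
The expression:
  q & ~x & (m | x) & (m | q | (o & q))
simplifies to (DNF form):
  m & q & ~x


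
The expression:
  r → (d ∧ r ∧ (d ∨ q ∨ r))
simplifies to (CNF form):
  d ∨ ¬r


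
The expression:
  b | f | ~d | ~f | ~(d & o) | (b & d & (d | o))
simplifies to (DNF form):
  True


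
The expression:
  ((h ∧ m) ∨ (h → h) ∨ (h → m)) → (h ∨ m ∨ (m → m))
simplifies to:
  True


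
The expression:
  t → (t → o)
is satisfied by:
  {o: True, t: False}
  {t: False, o: False}
  {t: True, o: True}


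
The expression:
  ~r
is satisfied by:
  {r: False}


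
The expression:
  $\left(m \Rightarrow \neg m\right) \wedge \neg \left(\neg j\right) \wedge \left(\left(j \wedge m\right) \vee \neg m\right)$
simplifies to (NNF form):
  $j \wedge \neg m$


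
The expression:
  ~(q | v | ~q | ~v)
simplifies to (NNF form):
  False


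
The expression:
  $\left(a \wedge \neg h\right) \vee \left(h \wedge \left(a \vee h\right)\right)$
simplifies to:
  $a \vee h$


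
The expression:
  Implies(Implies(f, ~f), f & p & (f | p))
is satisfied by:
  {f: True}


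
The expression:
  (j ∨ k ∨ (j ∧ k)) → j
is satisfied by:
  {j: True, k: False}
  {k: False, j: False}
  {k: True, j: True}


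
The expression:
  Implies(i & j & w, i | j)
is always true.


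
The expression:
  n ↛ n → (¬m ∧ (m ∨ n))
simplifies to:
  True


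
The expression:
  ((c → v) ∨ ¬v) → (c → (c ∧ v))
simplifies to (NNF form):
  v ∨ ¬c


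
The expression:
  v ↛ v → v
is always true.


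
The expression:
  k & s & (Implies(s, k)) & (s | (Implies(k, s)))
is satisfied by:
  {s: True, k: True}


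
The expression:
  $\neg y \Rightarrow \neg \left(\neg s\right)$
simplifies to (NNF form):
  $s \vee y$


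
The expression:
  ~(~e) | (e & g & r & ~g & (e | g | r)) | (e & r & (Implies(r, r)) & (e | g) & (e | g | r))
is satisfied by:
  {e: True}


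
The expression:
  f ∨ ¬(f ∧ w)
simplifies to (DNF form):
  True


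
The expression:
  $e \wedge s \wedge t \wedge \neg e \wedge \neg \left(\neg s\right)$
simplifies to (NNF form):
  $\text{False}$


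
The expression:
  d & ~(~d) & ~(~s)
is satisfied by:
  {s: True, d: True}


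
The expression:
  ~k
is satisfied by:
  {k: False}


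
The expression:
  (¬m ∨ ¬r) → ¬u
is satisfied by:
  {m: True, r: True, u: False}
  {m: True, r: False, u: False}
  {r: True, m: False, u: False}
  {m: False, r: False, u: False}
  {m: True, u: True, r: True}


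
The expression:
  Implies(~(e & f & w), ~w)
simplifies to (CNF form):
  (e | ~w) & (f | ~w)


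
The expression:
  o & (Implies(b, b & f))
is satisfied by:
  {o: True, f: True, b: False}
  {o: True, f: False, b: False}
  {o: True, b: True, f: True}


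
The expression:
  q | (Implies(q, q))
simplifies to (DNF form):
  True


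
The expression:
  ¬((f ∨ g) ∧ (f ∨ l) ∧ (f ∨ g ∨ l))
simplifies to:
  ¬f ∧ (¬g ∨ ¬l)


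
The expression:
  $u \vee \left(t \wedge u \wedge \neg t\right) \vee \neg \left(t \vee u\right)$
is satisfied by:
  {u: True, t: False}
  {t: False, u: False}
  {t: True, u: True}


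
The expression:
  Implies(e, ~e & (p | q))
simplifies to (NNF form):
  ~e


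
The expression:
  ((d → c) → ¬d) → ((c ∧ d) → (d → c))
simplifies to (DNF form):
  True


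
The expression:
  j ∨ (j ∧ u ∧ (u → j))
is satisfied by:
  {j: True}


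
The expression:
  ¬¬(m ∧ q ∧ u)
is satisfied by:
  {m: True, u: True, q: True}


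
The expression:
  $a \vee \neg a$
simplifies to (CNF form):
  $\text{True}$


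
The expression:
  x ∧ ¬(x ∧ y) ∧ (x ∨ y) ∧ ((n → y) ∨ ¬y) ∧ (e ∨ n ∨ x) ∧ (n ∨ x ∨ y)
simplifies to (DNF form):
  x ∧ ¬y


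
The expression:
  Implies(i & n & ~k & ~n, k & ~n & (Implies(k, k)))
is always true.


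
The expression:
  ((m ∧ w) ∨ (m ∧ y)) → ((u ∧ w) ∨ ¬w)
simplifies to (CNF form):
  u ∨ ¬m ∨ ¬w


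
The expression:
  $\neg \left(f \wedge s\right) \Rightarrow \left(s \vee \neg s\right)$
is always true.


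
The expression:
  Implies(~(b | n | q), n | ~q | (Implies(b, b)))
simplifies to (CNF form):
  True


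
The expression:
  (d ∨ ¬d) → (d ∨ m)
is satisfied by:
  {d: True, m: True}
  {d: True, m: False}
  {m: True, d: False}


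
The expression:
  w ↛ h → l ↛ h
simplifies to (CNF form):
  h ∨ l ∨ ¬w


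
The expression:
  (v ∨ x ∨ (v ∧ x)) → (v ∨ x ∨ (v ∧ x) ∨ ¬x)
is always true.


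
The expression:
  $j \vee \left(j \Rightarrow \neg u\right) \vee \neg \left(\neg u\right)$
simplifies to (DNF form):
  $\text{True}$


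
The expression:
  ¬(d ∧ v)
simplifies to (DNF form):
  ¬d ∨ ¬v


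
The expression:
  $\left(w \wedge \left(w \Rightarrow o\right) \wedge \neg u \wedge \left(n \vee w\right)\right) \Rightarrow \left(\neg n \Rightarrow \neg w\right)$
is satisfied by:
  {n: True, u: True, w: False, o: False}
  {n: True, w: False, u: False, o: False}
  {u: True, n: False, w: False, o: False}
  {n: False, w: False, u: False, o: False}
  {o: True, n: True, u: True, w: False}
  {o: True, n: True, w: False, u: False}
  {o: True, u: True, n: False, w: False}
  {o: True, n: False, w: False, u: False}
  {n: True, w: True, u: True, o: False}
  {n: True, w: True, o: False, u: False}
  {w: True, u: True, o: False, n: False}
  {w: True, o: False, u: False, n: False}
  {n: True, w: True, o: True, u: True}
  {n: True, w: True, o: True, u: False}
  {w: True, o: True, u: True, n: False}


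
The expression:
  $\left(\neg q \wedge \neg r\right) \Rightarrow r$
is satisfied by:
  {r: True, q: True}
  {r: True, q: False}
  {q: True, r: False}


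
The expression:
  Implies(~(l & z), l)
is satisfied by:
  {l: True}


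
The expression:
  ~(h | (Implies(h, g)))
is never true.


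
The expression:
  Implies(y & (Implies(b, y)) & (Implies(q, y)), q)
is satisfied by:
  {q: True, y: False}
  {y: False, q: False}
  {y: True, q: True}


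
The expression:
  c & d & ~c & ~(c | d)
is never true.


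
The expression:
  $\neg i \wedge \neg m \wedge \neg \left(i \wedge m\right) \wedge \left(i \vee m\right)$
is never true.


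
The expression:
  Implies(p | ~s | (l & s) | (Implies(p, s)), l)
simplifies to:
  l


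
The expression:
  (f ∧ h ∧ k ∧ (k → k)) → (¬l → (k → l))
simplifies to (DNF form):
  l ∨ ¬f ∨ ¬h ∨ ¬k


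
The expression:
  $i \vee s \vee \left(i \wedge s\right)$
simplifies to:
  $i \vee s$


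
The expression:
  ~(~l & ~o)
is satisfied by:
  {o: True, l: True}
  {o: True, l: False}
  {l: True, o: False}


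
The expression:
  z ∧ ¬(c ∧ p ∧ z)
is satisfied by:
  {z: True, p: False, c: False}
  {z: True, c: True, p: False}
  {z: True, p: True, c: False}


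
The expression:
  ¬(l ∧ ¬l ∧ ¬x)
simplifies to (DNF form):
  True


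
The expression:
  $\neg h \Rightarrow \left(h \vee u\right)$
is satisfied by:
  {u: True, h: True}
  {u: True, h: False}
  {h: True, u: False}


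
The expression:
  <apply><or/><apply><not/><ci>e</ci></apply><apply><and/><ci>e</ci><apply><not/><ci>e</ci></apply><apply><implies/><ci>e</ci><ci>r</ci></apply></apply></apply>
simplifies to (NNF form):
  <apply><not/><ci>e</ci></apply>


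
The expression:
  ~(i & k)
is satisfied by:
  {k: False, i: False}
  {i: True, k: False}
  {k: True, i: False}


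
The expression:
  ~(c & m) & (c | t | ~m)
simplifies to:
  ~m | (t & ~c)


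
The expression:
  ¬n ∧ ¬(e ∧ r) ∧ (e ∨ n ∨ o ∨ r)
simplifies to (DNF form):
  (e ∧ ¬e ∧ ¬n) ∨ (e ∧ ¬n ∧ ¬r) ∨ (o ∧ ¬e ∧ ¬n) ∨ (o ∧ ¬n ∧ ¬r) ∨ (r ∧ ¬e ∧ ¬n) ∨ (r ∧ ¬n ∧ ¬r)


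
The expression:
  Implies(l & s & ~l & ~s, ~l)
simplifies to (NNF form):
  True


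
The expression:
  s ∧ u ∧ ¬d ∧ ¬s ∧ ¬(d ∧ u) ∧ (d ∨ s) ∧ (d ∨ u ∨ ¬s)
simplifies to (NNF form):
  False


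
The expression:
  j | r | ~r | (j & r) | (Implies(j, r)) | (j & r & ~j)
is always true.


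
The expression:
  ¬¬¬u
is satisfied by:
  {u: False}


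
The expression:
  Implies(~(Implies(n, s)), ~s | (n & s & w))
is always true.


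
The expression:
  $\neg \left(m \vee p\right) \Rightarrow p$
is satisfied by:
  {m: True, p: True}
  {m: True, p: False}
  {p: True, m: False}


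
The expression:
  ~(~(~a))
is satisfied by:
  {a: False}


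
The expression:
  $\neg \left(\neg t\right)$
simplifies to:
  $t$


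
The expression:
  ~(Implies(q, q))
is never true.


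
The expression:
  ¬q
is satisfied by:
  {q: False}


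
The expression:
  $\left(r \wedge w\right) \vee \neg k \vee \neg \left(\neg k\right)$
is always true.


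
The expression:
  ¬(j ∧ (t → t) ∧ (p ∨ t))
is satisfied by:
  {t: False, j: False, p: False}
  {p: True, t: False, j: False}
  {t: True, p: False, j: False}
  {p: True, t: True, j: False}
  {j: True, p: False, t: False}


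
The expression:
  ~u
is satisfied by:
  {u: False}


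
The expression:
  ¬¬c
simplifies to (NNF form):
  c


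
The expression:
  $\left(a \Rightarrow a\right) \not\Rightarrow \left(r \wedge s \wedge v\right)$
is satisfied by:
  {s: False, v: False, r: False}
  {r: True, s: False, v: False}
  {v: True, s: False, r: False}
  {r: True, v: True, s: False}
  {s: True, r: False, v: False}
  {r: True, s: True, v: False}
  {v: True, s: True, r: False}


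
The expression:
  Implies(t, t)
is always true.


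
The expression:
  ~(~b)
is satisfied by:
  {b: True}


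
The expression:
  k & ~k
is never true.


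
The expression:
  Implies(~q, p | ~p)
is always true.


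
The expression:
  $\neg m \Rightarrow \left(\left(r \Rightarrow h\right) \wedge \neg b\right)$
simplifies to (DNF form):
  $m \vee \left(h \wedge \neg b\right) \vee \left(\neg b \wedge \neg r\right)$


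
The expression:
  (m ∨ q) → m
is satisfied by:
  {m: True, q: False}
  {q: False, m: False}
  {q: True, m: True}


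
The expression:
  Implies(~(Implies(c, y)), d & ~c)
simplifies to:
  y | ~c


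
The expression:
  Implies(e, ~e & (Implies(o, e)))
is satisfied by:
  {e: False}


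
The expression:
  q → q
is always true.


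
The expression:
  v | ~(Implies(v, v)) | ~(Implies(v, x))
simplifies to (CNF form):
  v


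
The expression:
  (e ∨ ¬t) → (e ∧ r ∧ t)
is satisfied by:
  {r: True, t: True, e: False}
  {t: True, e: False, r: False}
  {r: True, e: True, t: True}


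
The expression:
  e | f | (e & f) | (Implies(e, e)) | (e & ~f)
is always true.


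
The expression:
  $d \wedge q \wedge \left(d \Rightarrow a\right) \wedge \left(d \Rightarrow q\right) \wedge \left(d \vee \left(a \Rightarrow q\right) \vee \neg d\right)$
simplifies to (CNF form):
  $a \wedge d \wedge q$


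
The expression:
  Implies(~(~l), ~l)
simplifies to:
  ~l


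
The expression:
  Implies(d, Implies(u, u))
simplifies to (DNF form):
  True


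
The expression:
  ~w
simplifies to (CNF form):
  ~w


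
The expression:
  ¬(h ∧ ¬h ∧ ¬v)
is always true.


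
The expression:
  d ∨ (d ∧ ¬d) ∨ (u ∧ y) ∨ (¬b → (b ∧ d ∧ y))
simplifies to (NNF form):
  b ∨ d ∨ (u ∧ y)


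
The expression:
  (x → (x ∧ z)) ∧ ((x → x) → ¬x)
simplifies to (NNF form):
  ¬x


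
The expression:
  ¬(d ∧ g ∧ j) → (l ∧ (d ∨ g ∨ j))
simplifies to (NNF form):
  (d ∧ l) ∨ (g ∧ l) ∨ (j ∧ l) ∨ (d ∧ g ∧ j)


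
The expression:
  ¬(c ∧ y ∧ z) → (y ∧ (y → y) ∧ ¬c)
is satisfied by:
  {z: True, y: True, c: False}
  {y: True, c: False, z: False}
  {z: True, c: True, y: True}


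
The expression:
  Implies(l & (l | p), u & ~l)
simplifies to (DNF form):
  ~l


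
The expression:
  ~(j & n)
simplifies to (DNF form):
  ~j | ~n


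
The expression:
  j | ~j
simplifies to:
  True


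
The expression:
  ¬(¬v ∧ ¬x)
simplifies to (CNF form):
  v ∨ x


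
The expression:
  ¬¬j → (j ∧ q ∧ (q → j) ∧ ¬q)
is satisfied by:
  {j: False}


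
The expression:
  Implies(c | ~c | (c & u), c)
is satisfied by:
  {c: True}


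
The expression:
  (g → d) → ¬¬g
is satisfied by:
  {g: True}


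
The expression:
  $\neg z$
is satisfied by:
  {z: False}


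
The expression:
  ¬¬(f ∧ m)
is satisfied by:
  {m: True, f: True}


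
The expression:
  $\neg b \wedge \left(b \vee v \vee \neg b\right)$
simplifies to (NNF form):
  $\neg b$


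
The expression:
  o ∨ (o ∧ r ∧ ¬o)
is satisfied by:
  {o: True}


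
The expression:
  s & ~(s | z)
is never true.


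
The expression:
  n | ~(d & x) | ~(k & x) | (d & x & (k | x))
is always true.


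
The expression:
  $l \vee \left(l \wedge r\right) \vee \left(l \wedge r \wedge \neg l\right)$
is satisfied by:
  {l: True}


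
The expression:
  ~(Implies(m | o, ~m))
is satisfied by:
  {m: True}


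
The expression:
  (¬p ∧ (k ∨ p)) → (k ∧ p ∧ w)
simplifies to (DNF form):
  p ∨ ¬k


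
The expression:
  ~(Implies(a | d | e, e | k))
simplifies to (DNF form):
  (a & ~e & ~k) | (d & ~e & ~k)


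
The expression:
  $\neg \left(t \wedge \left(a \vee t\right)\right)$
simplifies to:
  $\neg t$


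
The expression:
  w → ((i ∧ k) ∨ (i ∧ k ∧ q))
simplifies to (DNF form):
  (i ∧ k) ∨ ¬w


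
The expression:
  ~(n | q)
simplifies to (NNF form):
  ~n & ~q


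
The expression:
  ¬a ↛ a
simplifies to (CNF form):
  True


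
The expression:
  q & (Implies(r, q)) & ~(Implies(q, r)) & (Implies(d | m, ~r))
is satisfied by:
  {q: True, r: False}


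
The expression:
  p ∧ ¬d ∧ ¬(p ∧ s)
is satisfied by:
  {p: True, d: False, s: False}


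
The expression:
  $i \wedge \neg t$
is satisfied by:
  {i: True, t: False}


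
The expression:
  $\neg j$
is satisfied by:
  {j: False}


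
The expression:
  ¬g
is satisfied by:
  {g: False}


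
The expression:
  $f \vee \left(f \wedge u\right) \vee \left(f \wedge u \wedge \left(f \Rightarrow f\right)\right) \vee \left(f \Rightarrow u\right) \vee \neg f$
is always true.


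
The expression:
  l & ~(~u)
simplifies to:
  l & u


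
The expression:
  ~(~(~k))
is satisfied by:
  {k: False}


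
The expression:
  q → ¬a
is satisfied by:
  {q: False, a: False}
  {a: True, q: False}
  {q: True, a: False}


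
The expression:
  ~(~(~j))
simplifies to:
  ~j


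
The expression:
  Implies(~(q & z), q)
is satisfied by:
  {q: True}


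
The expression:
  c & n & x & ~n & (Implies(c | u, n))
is never true.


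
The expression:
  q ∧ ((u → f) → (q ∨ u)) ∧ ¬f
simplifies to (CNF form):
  q ∧ ¬f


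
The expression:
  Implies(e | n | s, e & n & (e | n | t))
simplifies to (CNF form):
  (e | ~n) & (e | ~s) & (n | ~e)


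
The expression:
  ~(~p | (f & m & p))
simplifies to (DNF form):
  (p & ~f) | (p & ~m)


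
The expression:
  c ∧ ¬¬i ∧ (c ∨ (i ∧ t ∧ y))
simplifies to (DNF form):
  c ∧ i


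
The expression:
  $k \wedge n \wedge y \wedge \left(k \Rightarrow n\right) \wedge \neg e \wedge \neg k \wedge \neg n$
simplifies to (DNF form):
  $\text{False}$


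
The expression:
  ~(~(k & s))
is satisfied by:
  {s: True, k: True}


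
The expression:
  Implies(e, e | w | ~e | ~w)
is always true.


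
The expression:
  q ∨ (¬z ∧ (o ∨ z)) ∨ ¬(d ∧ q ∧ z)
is always true.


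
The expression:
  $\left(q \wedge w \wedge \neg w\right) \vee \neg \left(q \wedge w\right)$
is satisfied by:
  {w: False, q: False}
  {q: True, w: False}
  {w: True, q: False}


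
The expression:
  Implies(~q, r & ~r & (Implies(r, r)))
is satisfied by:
  {q: True}


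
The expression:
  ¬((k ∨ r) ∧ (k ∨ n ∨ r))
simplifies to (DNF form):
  ¬k ∧ ¬r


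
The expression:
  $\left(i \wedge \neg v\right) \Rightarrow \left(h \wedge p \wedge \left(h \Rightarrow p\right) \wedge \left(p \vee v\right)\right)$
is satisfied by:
  {v: True, p: True, h: True, i: False}
  {v: True, p: True, h: False, i: False}
  {v: True, h: True, p: False, i: False}
  {v: True, h: False, p: False, i: False}
  {p: True, h: True, v: False, i: False}
  {p: True, h: False, v: False, i: False}
  {h: True, v: False, p: False, i: False}
  {h: False, v: False, p: False, i: False}
  {i: True, v: True, p: True, h: True}
  {i: True, v: True, p: True, h: False}
  {i: True, v: True, h: True, p: False}
  {i: True, v: True, h: False, p: False}
  {i: True, p: True, h: True, v: False}


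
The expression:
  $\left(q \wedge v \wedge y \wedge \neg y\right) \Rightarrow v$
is always true.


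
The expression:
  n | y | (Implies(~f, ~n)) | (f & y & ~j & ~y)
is always true.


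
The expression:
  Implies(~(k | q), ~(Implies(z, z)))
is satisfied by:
  {k: True, q: True}
  {k: True, q: False}
  {q: True, k: False}


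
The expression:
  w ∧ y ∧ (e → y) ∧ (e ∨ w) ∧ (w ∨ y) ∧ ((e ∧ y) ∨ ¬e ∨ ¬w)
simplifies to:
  w ∧ y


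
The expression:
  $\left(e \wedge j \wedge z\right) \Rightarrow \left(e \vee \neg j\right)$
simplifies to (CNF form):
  $\text{True}$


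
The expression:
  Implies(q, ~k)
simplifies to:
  ~k | ~q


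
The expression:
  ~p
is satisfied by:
  {p: False}


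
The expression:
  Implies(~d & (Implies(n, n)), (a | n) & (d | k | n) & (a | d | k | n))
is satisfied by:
  {n: True, a: True, d: True, k: True}
  {n: True, a: True, d: True, k: False}
  {n: True, d: True, k: True, a: False}
  {n: True, d: True, k: False, a: False}
  {n: True, a: True, k: True, d: False}
  {n: True, a: True, k: False, d: False}
  {n: True, k: True, d: False, a: False}
  {n: True, k: False, d: False, a: False}
  {a: True, d: True, k: True, n: False}
  {a: True, d: True, k: False, n: False}
  {d: True, k: True, n: False, a: False}
  {d: True, n: False, k: False, a: False}
  {a: True, k: True, n: False, d: False}


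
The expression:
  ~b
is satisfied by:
  {b: False}


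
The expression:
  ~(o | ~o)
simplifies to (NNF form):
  False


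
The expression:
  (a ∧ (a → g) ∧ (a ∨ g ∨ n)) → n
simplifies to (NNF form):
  n ∨ ¬a ∨ ¬g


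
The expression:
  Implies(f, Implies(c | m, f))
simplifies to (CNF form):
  True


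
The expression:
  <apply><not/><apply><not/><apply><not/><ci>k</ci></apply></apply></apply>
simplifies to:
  <apply><not/><ci>k</ci></apply>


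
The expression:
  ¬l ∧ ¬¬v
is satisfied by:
  {v: True, l: False}


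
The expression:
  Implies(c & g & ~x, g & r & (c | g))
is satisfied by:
  {r: True, x: True, g: False, c: False}
  {r: True, g: False, c: False, x: False}
  {x: True, g: False, c: False, r: False}
  {x: False, g: False, c: False, r: False}
  {r: True, c: True, x: True, g: False}
  {r: True, c: True, x: False, g: False}
  {c: True, x: True, r: False, g: False}
  {c: True, r: False, g: False, x: False}
  {x: True, r: True, g: True, c: False}
  {r: True, g: True, x: False, c: False}
  {x: True, g: True, r: False, c: False}
  {g: True, r: False, c: False, x: False}
  {r: True, c: True, g: True, x: True}
  {r: True, c: True, g: True, x: False}
  {c: True, g: True, x: True, r: False}


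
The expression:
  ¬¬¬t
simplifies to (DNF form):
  ¬t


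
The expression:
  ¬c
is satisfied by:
  {c: False}


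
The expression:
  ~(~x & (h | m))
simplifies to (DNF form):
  x | (~h & ~m)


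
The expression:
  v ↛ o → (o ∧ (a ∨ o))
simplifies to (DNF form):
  o ∨ ¬v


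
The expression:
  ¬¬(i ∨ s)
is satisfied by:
  {i: True, s: True}
  {i: True, s: False}
  {s: True, i: False}


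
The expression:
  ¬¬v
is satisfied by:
  {v: True}


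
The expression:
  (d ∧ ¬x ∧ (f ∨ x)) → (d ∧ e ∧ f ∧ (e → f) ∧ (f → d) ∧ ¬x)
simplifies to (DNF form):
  e ∨ x ∨ ¬d ∨ ¬f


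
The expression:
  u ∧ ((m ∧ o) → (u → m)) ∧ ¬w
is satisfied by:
  {u: True, w: False}


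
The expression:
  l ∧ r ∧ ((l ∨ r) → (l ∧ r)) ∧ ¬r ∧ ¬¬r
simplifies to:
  False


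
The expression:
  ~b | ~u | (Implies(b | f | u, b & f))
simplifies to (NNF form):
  f | ~b | ~u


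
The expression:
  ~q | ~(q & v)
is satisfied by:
  {v: False, q: False}
  {q: True, v: False}
  {v: True, q: False}


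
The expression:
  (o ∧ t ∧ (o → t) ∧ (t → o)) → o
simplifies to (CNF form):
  True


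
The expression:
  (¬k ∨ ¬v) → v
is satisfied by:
  {v: True}


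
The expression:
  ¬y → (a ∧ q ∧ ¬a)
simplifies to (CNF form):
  y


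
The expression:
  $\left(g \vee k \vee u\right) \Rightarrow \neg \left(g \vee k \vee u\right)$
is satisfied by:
  {g: False, u: False, k: False}


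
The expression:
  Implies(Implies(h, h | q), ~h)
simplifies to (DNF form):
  ~h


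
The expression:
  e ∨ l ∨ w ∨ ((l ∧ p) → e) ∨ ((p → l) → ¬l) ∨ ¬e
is always true.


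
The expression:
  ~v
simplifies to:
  ~v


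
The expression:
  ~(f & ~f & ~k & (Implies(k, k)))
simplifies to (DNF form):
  True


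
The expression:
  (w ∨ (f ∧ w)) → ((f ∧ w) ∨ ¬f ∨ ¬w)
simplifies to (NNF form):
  True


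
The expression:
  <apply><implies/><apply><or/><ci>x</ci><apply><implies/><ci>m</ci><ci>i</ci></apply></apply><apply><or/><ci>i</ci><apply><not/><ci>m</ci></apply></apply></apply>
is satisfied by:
  {i: True, m: False, x: False}
  {m: False, x: False, i: False}
  {i: True, x: True, m: False}
  {x: True, m: False, i: False}
  {i: True, m: True, x: False}
  {m: True, i: False, x: False}
  {i: True, x: True, m: True}


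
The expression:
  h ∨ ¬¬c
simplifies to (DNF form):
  c ∨ h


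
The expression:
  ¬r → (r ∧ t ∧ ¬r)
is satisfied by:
  {r: True}


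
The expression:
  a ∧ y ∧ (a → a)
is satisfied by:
  {a: True, y: True}


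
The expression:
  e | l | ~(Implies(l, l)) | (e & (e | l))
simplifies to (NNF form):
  e | l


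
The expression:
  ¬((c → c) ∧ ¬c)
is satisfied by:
  {c: True}


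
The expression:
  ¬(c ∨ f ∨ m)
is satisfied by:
  {m: False, f: False, c: False}


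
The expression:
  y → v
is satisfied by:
  {v: True, y: False}
  {y: False, v: False}
  {y: True, v: True}


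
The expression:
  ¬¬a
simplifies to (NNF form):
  a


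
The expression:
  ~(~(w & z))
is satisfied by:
  {z: True, w: True}


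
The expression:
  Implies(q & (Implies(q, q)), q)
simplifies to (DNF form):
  True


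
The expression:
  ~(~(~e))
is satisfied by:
  {e: False}


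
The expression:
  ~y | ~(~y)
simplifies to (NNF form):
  True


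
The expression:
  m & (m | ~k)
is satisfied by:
  {m: True}


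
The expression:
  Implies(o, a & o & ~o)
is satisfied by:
  {o: False}


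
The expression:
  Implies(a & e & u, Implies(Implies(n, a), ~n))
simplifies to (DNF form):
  ~a | ~e | ~n | ~u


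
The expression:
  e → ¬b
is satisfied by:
  {e: False, b: False}
  {b: True, e: False}
  {e: True, b: False}


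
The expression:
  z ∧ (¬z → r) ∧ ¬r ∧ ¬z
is never true.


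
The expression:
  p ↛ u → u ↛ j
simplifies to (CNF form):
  u ∨ ¬p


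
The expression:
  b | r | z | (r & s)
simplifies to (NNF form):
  b | r | z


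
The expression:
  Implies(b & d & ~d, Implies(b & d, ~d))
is always true.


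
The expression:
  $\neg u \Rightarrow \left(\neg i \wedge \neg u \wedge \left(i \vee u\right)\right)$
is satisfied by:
  {u: True}


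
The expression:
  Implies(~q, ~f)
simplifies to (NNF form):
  q | ~f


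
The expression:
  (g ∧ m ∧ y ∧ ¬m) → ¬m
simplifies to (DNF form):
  True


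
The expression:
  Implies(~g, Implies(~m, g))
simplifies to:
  g | m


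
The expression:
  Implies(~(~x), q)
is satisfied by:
  {q: True, x: False}
  {x: False, q: False}
  {x: True, q: True}


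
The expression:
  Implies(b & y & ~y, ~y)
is always true.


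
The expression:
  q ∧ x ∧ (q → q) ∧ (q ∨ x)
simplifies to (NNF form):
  q ∧ x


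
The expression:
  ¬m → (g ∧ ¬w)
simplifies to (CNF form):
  (g ∨ m) ∧ (m ∨ ¬w)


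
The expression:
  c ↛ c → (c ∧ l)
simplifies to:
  True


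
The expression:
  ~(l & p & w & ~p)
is always true.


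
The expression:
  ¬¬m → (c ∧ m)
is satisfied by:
  {c: True, m: False}
  {m: False, c: False}
  {m: True, c: True}


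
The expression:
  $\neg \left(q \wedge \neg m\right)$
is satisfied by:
  {m: True, q: False}
  {q: False, m: False}
  {q: True, m: True}


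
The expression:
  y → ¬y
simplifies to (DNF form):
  ¬y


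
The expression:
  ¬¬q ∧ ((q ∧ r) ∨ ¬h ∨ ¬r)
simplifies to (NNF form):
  q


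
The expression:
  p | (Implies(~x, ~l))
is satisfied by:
  {x: True, p: True, l: False}
  {x: True, l: False, p: False}
  {p: True, l: False, x: False}
  {p: False, l: False, x: False}
  {x: True, p: True, l: True}
  {x: True, l: True, p: False}
  {p: True, l: True, x: False}


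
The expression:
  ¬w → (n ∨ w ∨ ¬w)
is always true.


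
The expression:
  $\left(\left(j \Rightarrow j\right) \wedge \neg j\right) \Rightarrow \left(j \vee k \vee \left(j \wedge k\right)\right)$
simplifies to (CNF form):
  $j \vee k$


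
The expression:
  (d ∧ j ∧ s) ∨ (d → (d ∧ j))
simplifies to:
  j ∨ ¬d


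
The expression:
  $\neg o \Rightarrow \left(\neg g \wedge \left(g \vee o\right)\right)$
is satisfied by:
  {o: True}


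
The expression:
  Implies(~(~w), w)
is always true.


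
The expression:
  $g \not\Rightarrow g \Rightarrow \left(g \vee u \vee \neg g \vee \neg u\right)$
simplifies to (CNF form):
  $\text{True}$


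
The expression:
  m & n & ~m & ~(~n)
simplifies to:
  False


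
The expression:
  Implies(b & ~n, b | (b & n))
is always true.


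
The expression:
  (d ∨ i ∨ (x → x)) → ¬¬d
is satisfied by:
  {d: True}


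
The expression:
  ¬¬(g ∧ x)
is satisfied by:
  {x: True, g: True}


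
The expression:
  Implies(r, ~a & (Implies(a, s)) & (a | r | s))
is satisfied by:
  {a: False, r: False}
  {r: True, a: False}
  {a: True, r: False}


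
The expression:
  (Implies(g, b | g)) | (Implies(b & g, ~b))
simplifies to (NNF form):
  True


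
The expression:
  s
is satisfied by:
  {s: True}


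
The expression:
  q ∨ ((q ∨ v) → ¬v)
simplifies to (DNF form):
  q ∨ ¬v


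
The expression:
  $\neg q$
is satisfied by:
  {q: False}


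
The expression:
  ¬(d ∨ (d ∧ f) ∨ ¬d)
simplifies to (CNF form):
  False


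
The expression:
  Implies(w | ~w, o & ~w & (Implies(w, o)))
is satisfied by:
  {o: True, w: False}


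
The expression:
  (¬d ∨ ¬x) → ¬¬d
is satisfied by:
  {d: True}


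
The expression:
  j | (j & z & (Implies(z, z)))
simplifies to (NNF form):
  j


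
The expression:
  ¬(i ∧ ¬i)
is always true.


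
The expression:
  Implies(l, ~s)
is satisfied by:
  {l: False, s: False}
  {s: True, l: False}
  {l: True, s: False}


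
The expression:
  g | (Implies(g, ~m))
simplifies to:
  True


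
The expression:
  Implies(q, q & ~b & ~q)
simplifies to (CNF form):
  ~q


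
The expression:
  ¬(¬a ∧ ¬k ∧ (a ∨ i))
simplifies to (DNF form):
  a ∨ k ∨ ¬i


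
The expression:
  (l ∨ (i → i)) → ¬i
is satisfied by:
  {i: False}


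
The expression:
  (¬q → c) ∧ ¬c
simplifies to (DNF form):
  q ∧ ¬c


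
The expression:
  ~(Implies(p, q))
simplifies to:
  p & ~q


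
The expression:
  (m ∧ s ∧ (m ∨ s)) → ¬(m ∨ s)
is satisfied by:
  {s: False, m: False}
  {m: True, s: False}
  {s: True, m: False}


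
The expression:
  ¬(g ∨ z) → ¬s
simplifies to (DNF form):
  g ∨ z ∨ ¬s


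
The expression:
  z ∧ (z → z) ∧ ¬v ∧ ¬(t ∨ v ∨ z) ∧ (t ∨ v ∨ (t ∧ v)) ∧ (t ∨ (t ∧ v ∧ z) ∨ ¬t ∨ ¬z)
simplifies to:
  False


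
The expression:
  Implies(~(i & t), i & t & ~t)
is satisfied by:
  {t: True, i: True}


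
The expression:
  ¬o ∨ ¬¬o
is always true.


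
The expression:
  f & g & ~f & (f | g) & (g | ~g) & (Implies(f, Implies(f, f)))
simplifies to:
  False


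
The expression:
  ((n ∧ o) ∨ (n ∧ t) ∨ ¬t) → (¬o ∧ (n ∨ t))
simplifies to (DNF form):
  (n ∧ ¬o) ∨ (t ∧ ¬n)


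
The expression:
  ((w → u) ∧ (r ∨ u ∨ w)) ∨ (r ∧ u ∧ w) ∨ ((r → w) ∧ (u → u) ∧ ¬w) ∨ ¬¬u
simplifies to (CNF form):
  u ∨ ¬w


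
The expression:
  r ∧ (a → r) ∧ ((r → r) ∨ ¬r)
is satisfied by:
  {r: True}


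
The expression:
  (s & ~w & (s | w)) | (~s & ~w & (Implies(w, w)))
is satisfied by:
  {w: False}


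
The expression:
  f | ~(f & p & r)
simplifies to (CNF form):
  True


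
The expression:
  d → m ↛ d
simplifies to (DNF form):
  ¬d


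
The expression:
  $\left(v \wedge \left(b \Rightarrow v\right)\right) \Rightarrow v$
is always true.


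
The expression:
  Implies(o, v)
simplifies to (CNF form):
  v | ~o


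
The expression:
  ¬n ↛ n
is always true.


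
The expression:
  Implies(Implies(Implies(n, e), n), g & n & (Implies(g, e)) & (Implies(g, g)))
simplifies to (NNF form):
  ~n | (e & g)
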